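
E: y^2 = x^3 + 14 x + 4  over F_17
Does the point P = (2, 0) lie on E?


Check whether y^2 = x^3 + 14 x + 4 (mod 17) for (x, y) = (2, 0).
LHS: y^2 = 0^2 mod 17 = 0
RHS: x^3 + 14 x + 4 = 2^3 + 14*2 + 4 mod 17 = 6
LHS != RHS

No, not on the curve


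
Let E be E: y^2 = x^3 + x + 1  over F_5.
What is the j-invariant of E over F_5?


Delta = -16(4 a^3 + 27 b^2) mod 5 = 4
-1728 * (4 a)^3 = -1728 * (4*1)^3 mod 5 = 3
j = 3 * 4^(-1) mod 5 = 2

j = 2 (mod 5)


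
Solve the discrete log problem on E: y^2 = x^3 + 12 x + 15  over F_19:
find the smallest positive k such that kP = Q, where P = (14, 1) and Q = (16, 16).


Enumerate multiples of P until we hit Q = (16, 16):
  1P = (14, 1)
  2P = (7, 9)
  3P = (9, 15)
  4P = (16, 16)
Match found at i = 4.

k = 4


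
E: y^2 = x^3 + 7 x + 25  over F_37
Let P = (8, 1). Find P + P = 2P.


Doubling: s = (3 x1^2 + a) / (2 y1)
s = (3*8^2 + 7) / (2*1) mod 37 = 7
x3 = s^2 - 2 x1 mod 37 = 7^2 - 2*8 = 33
y3 = s (x1 - x3) - y1 mod 37 = 7 * (8 - 33) - 1 = 9

2P = (33, 9)


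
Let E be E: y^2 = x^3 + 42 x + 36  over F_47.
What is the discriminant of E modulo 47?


4 a^3 + 27 b^2 = 4*42^3 + 27*36^2 = 296352 + 34992 = 331344
Delta = -16 * (331344) = -5301504
Delta mod 47 = 2

Delta = 2 (mod 47)


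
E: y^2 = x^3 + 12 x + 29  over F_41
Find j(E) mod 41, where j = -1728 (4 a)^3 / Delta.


Delta = -16(4 a^3 + 27 b^2) mod 41 = 15
-1728 * (4 a)^3 = -1728 * (4*12)^3 mod 41 = 33
j = 33 * 15^(-1) mod 41 = 35

j = 35 (mod 41)


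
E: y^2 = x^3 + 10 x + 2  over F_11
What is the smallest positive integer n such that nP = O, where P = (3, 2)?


Compute successive multiples of P until we hit O:
  1P = (3, 2)
  2P = (6, 6)
  3P = (5, 10)
  4P = (8, 0)
  5P = (5, 1)
  6P = (6, 5)
  7P = (3, 9)
  8P = O

ord(P) = 8


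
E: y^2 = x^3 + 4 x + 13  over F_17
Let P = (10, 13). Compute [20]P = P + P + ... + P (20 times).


k = 20 = 10100_2 (binary, LSB first: 00101)
Double-and-add from P = (10, 13):
  bit 0 = 0: acc unchanged = O
  bit 1 = 0: acc unchanged = O
  bit 2 = 1: acc = O + (4, 5) = (4, 5)
  bit 3 = 0: acc unchanged = (4, 5)
  bit 4 = 1: acc = (4, 5) + (16, 12) = (1, 1)

20P = (1, 1)


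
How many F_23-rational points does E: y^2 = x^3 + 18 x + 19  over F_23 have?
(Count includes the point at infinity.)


For each x in F_23, count y with y^2 = x^3 + 18 x + 19 mod 23:
  x = 3: RHS = 8, y in [10, 13]  -> 2 point(s)
  x = 5: RHS = 4, y in [2, 21]  -> 2 point(s)
  x = 8: RHS = 8, y in [10, 13]  -> 2 point(s)
  x = 9: RHS = 13, y in [6, 17]  -> 2 point(s)
  x = 10: RHS = 3, y in [7, 16]  -> 2 point(s)
  x = 12: RHS = 8, y in [10, 13]  -> 2 point(s)
  x = 13: RHS = 12, y in [9, 14]  -> 2 point(s)
  x = 14: RHS = 2, y in [5, 18]  -> 2 point(s)
  x = 22: RHS = 0, y in [0]  -> 1 point(s)
Affine points: 17. Add the point at infinity: total = 18.

#E(F_23) = 18


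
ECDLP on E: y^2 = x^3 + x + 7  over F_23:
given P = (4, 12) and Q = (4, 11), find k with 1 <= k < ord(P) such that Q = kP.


Enumerate multiples of P until we hit Q = (4, 11):
  1P = (4, 12)
  2P = (1, 20)
  3P = (20, 0)
  4P = (1, 3)
  5P = (4, 11)
Match found at i = 5.

k = 5


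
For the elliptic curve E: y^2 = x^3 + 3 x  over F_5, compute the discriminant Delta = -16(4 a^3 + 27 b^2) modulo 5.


4 a^3 + 27 b^2 = 4*3^3 + 27*0^2 = 108 + 0 = 108
Delta = -16 * (108) = -1728
Delta mod 5 = 2

Delta = 2 (mod 5)


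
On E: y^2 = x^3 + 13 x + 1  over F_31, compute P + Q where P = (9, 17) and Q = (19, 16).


P != Q, so use the chord formula.
s = (y2 - y1) / (x2 - x1) = (30) / (10) mod 31 = 3
x3 = s^2 - x1 - x2 mod 31 = 3^2 - 9 - 19 = 12
y3 = s (x1 - x3) - y1 mod 31 = 3 * (9 - 12) - 17 = 5

P + Q = (12, 5)


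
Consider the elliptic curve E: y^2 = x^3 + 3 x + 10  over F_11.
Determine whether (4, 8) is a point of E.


Check whether y^2 = x^3 + 3 x + 10 (mod 11) for (x, y) = (4, 8).
LHS: y^2 = 8^2 mod 11 = 9
RHS: x^3 + 3 x + 10 = 4^3 + 3*4 + 10 mod 11 = 9
LHS = RHS

Yes, on the curve


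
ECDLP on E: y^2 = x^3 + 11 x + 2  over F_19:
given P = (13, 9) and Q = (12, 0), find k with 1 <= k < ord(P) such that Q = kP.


Enumerate multiples of P until we hit Q = (12, 0):
  1P = (13, 9)
  2P = (18, 16)
  3P = (12, 0)
Match found at i = 3.

k = 3


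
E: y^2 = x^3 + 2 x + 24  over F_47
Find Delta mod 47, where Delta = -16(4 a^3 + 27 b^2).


4 a^3 + 27 b^2 = 4*2^3 + 27*24^2 = 32 + 15552 = 15584
Delta = -16 * (15584) = -249344
Delta mod 47 = 38

Delta = 38 (mod 47)


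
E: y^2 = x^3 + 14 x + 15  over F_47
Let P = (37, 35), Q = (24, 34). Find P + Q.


P != Q, so use the chord formula.
s = (y2 - y1) / (x2 - x1) = (46) / (34) mod 47 = 29
x3 = s^2 - x1 - x2 mod 47 = 29^2 - 37 - 24 = 28
y3 = s (x1 - x3) - y1 mod 47 = 29 * (37 - 28) - 35 = 38

P + Q = (28, 38)


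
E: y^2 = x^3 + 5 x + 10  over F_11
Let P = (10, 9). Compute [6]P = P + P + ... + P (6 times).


k = 6 = 110_2 (binary, LSB first: 011)
Double-and-add from P = (10, 9):
  bit 0 = 0: acc unchanged = O
  bit 1 = 1: acc = O + (6, 5) = (6, 5)
  bit 2 = 1: acc = (6, 5) + (8, 1) = (1, 7)

6P = (1, 7)


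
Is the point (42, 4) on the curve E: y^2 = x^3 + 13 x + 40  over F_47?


Check whether y^2 = x^3 + 13 x + 40 (mod 47) for (x, y) = (42, 4).
LHS: y^2 = 4^2 mod 47 = 16
RHS: x^3 + 13 x + 40 = 42^3 + 13*42 + 40 mod 47 = 38
LHS != RHS

No, not on the curve


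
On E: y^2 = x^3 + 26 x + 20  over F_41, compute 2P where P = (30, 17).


Doubling: s = (3 x1^2 + a) / (2 y1)
s = (3*30^2 + 26) / (2*17) mod 41 = 3
x3 = s^2 - 2 x1 mod 41 = 3^2 - 2*30 = 31
y3 = s (x1 - x3) - y1 mod 41 = 3 * (30 - 31) - 17 = 21

2P = (31, 21)


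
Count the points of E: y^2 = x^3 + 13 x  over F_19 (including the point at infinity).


For each x in F_19, count y with y^2 = x^3 + 13 x + 0 mod 19:
  x = 0: RHS = 0, y in [0]  -> 1 point(s)
  x = 3: RHS = 9, y in [3, 16]  -> 2 point(s)
  x = 5: RHS = 0, y in [0]  -> 1 point(s)
  x = 6: RHS = 9, y in [3, 16]  -> 2 point(s)
  x = 7: RHS = 16, y in [4, 15]  -> 2 point(s)
  x = 10: RHS = 9, y in [3, 16]  -> 2 point(s)
  x = 11: RHS = 11, y in [7, 12]  -> 2 point(s)
  x = 14: RHS = 0, y in [0]  -> 1 point(s)
  x = 15: RHS = 17, y in [6, 13]  -> 2 point(s)
  x = 17: RHS = 4, y in [2, 17]  -> 2 point(s)
  x = 18: RHS = 5, y in [9, 10]  -> 2 point(s)
Affine points: 19. Add the point at infinity: total = 20.

#E(F_19) = 20


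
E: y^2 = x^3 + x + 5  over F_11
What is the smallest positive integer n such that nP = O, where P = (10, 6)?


Compute successive multiples of P until we hit O:
  1P = (10, 6)
  2P = (7, 6)
  3P = (5, 5)
  4P = (0, 7)
  5P = (2, 2)
  6P = (2, 9)
  7P = (0, 4)
  8P = (5, 6)
  ... (continuing to 11P)
  11P = O

ord(P) = 11


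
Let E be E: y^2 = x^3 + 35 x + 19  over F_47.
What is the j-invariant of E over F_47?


Delta = -16(4 a^3 + 27 b^2) mod 47 = 42
-1728 * (4 a)^3 = -1728 * (4*35)^3 mod 47 = 36
j = 36 * 42^(-1) mod 47 = 21

j = 21 (mod 47)


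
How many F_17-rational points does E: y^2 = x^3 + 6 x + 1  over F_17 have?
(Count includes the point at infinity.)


For each x in F_17, count y with y^2 = x^3 + 6 x + 1 mod 17:
  x = 0: RHS = 1, y in [1, 16]  -> 2 point(s)
  x = 1: RHS = 8, y in [5, 12]  -> 2 point(s)
  x = 2: RHS = 4, y in [2, 15]  -> 2 point(s)
  x = 4: RHS = 4, y in [2, 15]  -> 2 point(s)
  x = 6: RHS = 15, y in [7, 10]  -> 2 point(s)
  x = 8: RHS = 0, y in [0]  -> 1 point(s)
  x = 9: RHS = 2, y in [6, 11]  -> 2 point(s)
  x = 11: RHS = 4, y in [2, 15]  -> 2 point(s)
  x = 12: RHS = 16, y in [4, 13]  -> 2 point(s)
  x = 13: RHS = 15, y in [7, 10]  -> 2 point(s)
  x = 15: RHS = 15, y in [7, 10]  -> 2 point(s)
Affine points: 21. Add the point at infinity: total = 22.

#E(F_17) = 22


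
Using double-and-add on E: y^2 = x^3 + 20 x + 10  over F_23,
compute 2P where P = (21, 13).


k = 2 = 10_2 (binary, LSB first: 01)
Double-and-add from P = (21, 13):
  bit 0 = 0: acc unchanged = O
  bit 1 = 1: acc = O + (13, 11) = (13, 11)

2P = (13, 11)


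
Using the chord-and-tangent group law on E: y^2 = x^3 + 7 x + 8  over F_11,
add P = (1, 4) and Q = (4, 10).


P != Q, so use the chord formula.
s = (y2 - y1) / (x2 - x1) = (6) / (3) mod 11 = 2
x3 = s^2 - x1 - x2 mod 11 = 2^2 - 1 - 4 = 10
y3 = s (x1 - x3) - y1 mod 11 = 2 * (1 - 10) - 4 = 0

P + Q = (10, 0)


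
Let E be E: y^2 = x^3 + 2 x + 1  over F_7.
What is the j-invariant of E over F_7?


Delta = -16(4 a^3 + 27 b^2) mod 7 = 1
-1728 * (4 a)^3 = -1728 * (4*2)^3 mod 7 = 1
j = 1 * 1^(-1) mod 7 = 1

j = 1 (mod 7)


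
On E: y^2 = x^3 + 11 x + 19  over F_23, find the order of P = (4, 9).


Compute successive multiples of P until we hit O:
  1P = (4, 9)
  2P = (19, 7)
  3P = (13, 6)
  4P = (1, 13)
  5P = (7, 18)
  6P = (21, 9)
  7P = (21, 14)
  8P = (7, 5)
  ... (continuing to 13P)
  13P = O

ord(P) = 13


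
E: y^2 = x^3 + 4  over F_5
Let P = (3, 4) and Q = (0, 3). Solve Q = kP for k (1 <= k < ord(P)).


Enumerate multiples of P until we hit Q = (0, 3):
  1P = (3, 4)
  2P = (0, 3)
Match found at i = 2.

k = 2


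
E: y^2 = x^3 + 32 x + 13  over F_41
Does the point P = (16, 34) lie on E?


Check whether y^2 = x^3 + 32 x + 13 (mod 41) for (x, y) = (16, 34).
LHS: y^2 = 34^2 mod 41 = 8
RHS: x^3 + 32 x + 13 = 16^3 + 32*16 + 13 mod 41 = 29
LHS != RHS

No, not on the curve


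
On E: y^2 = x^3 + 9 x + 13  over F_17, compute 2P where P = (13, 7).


Doubling: s = (3 x1^2 + a) / (2 y1)
s = (3*13^2 + 9) / (2*7) mod 17 = 15
x3 = s^2 - 2 x1 mod 17 = 15^2 - 2*13 = 12
y3 = s (x1 - x3) - y1 mod 17 = 15 * (13 - 12) - 7 = 8

2P = (12, 8)


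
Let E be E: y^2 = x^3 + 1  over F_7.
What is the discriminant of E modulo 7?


4 a^3 + 27 b^2 = 4*0^3 + 27*1^2 = 0 + 27 = 27
Delta = -16 * (27) = -432
Delta mod 7 = 2

Delta = 2 (mod 7)


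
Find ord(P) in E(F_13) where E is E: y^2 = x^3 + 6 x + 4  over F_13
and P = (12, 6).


Compute successive multiples of P until we hit O:
  1P = (12, 6)
  2P = (5, 9)
  3P = (6, 10)
  4P = (7, 8)
  5P = (3, 6)
  6P = (11, 7)
  7P = (4, 12)
  8P = (0, 11)
  ... (continuing to 17P)
  17P = O

ord(P) = 17


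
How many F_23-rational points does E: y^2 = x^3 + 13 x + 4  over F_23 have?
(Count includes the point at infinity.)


For each x in F_23, count y with y^2 = x^3 + 13 x + 4 mod 23:
  x = 0: RHS = 4, y in [2, 21]  -> 2 point(s)
  x = 1: RHS = 18, y in [8, 15]  -> 2 point(s)
  x = 3: RHS = 1, y in [1, 22]  -> 2 point(s)
  x = 7: RHS = 1, y in [1, 22]  -> 2 point(s)
  x = 11: RHS = 6, y in [11, 12]  -> 2 point(s)
  x = 12: RHS = 2, y in [5, 18]  -> 2 point(s)
  x = 13: RHS = 1, y in [1, 22]  -> 2 point(s)
  x = 14: RHS = 9, y in [3, 20]  -> 2 point(s)
  x = 15: RHS = 9, y in [3, 20]  -> 2 point(s)
  x = 17: RHS = 9, y in [3, 20]  -> 2 point(s)
  x = 19: RHS = 3, y in [7, 16]  -> 2 point(s)
  x = 21: RHS = 16, y in [4, 19]  -> 2 point(s)
  x = 22: RHS = 13, y in [6, 17]  -> 2 point(s)
Affine points: 26. Add the point at infinity: total = 27.

#E(F_23) = 27


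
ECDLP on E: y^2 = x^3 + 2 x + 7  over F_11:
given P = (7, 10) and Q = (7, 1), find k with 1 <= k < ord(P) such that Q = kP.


Enumerate multiples of P until we hit Q = (7, 1):
  1P = (7, 10)
  2P = (6, 9)
  3P = (10, 9)
  4P = (10, 2)
  5P = (6, 2)
  6P = (7, 1)
Match found at i = 6.

k = 6


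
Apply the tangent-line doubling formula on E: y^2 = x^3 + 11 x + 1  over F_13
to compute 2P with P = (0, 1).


Doubling: s = (3 x1^2 + a) / (2 y1)
s = (3*0^2 + 11) / (2*1) mod 13 = 12
x3 = s^2 - 2 x1 mod 13 = 12^2 - 2*0 = 1
y3 = s (x1 - x3) - y1 mod 13 = 12 * (0 - 1) - 1 = 0

2P = (1, 0)


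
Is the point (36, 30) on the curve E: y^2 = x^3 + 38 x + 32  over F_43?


Check whether y^2 = x^3 + 38 x + 32 (mod 43) for (x, y) = (36, 30).
LHS: y^2 = 30^2 mod 43 = 40
RHS: x^3 + 38 x + 32 = 36^3 + 38*36 + 32 mod 43 = 25
LHS != RHS

No, not on the curve


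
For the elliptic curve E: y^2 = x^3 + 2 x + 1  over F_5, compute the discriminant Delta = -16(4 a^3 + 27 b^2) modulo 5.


4 a^3 + 27 b^2 = 4*2^3 + 27*1^2 = 32 + 27 = 59
Delta = -16 * (59) = -944
Delta mod 5 = 1

Delta = 1 (mod 5)


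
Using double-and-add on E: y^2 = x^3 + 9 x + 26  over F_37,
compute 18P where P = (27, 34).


k = 18 = 10010_2 (binary, LSB first: 01001)
Double-and-add from P = (27, 34):
  bit 0 = 0: acc unchanged = O
  bit 1 = 1: acc = O + (36, 4) = (36, 4)
  bit 2 = 0: acc unchanged = (36, 4)
  bit 3 = 0: acc unchanged = (36, 4)
  bit 4 = 1: acc = (36, 4) + (34, 3) = (32, 35)

18P = (32, 35)


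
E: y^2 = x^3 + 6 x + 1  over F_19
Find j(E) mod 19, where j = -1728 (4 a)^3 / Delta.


Delta = -16(4 a^3 + 27 b^2) mod 19 = 13
-1728 * (4 a)^3 = -1728 * (4*6)^3 mod 19 = 11
j = 11 * 13^(-1) mod 19 = 14

j = 14 (mod 19)


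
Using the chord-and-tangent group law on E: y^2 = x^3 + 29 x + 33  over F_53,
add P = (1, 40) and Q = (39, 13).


P != Q, so use the chord formula.
s = (y2 - y1) / (x2 - x1) = (26) / (38) mod 53 = 23
x3 = s^2 - x1 - x2 mod 53 = 23^2 - 1 - 39 = 12
y3 = s (x1 - x3) - y1 mod 53 = 23 * (1 - 12) - 40 = 25

P + Q = (12, 25)


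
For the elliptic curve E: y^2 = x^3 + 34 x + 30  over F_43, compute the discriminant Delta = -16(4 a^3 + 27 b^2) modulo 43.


4 a^3 + 27 b^2 = 4*34^3 + 27*30^2 = 157216 + 24300 = 181516
Delta = -16 * (181516) = -2904256
Delta mod 43 = 7

Delta = 7 (mod 43)


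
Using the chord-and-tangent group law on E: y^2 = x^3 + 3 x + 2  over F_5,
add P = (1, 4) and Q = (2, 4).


P != Q, so use the chord formula.
s = (y2 - y1) / (x2 - x1) = (0) / (1) mod 5 = 0
x3 = s^2 - x1 - x2 mod 5 = 0^2 - 1 - 2 = 2
y3 = s (x1 - x3) - y1 mod 5 = 0 * (1 - 2) - 4 = 1

P + Q = (2, 1)


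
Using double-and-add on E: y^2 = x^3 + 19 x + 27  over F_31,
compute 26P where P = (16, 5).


k = 26 = 11010_2 (binary, LSB first: 01011)
Double-and-add from P = (16, 5):
  bit 0 = 0: acc unchanged = O
  bit 1 = 1: acc = O + (24, 4) = (24, 4)
  bit 2 = 0: acc unchanged = (24, 4)
  bit 3 = 1: acc = (24, 4) + (25, 21) = (23, 13)
  bit 4 = 1: acc = (23, 13) + (9, 20) = (7, 10)

26P = (7, 10)


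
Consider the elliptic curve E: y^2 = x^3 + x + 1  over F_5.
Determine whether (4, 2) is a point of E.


Check whether y^2 = x^3 + 1 x + 1 (mod 5) for (x, y) = (4, 2).
LHS: y^2 = 2^2 mod 5 = 4
RHS: x^3 + 1 x + 1 = 4^3 + 1*4 + 1 mod 5 = 4
LHS = RHS

Yes, on the curve


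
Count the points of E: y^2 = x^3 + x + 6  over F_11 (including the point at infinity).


For each x in F_11, count y with y^2 = x^3 + 1 x + 6 mod 11:
  x = 2: RHS = 5, y in [4, 7]  -> 2 point(s)
  x = 3: RHS = 3, y in [5, 6]  -> 2 point(s)
  x = 5: RHS = 4, y in [2, 9]  -> 2 point(s)
  x = 7: RHS = 4, y in [2, 9]  -> 2 point(s)
  x = 8: RHS = 9, y in [3, 8]  -> 2 point(s)
  x = 10: RHS = 4, y in [2, 9]  -> 2 point(s)
Affine points: 12. Add the point at infinity: total = 13.

#E(F_11) = 13


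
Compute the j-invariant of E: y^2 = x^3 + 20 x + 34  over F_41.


Delta = -16(4 a^3 + 27 b^2) mod 41 = 37
-1728 * (4 a)^3 = -1728 * (4*20)^3 mod 41 = 7
j = 7 * 37^(-1) mod 41 = 29

j = 29 (mod 41)


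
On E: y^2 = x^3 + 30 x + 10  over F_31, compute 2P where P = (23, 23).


Doubling: s = (3 x1^2 + a) / (2 y1)
s = (3*23^2 + 30) / (2*23) mod 31 = 21
x3 = s^2 - 2 x1 mod 31 = 21^2 - 2*23 = 23
y3 = s (x1 - x3) - y1 mod 31 = 21 * (23 - 23) - 23 = 8

2P = (23, 8)


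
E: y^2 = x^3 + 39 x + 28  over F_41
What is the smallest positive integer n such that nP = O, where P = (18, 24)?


Compute successive multiples of P until we hit O:
  1P = (18, 24)
  2P = (9, 40)
  3P = (4, 24)
  4P = (19, 17)
  5P = (12, 16)
  6P = (31, 27)
  7P = (2, 27)
  8P = (26, 39)
  ... (continuing to 37P)
  37P = O

ord(P) = 37


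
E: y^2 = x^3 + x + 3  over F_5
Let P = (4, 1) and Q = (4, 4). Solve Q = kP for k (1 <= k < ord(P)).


Enumerate multiples of P until we hit Q = (4, 4):
  1P = (4, 1)
  2P = (1, 0)
  3P = (4, 4)
Match found at i = 3.

k = 3


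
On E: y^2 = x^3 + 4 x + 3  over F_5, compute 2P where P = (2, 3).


Doubling: s = (3 x1^2 + a) / (2 y1)
s = (3*2^2 + 4) / (2*3) mod 5 = 1
x3 = s^2 - 2 x1 mod 5 = 1^2 - 2*2 = 2
y3 = s (x1 - x3) - y1 mod 5 = 1 * (2 - 2) - 3 = 2

2P = (2, 2)


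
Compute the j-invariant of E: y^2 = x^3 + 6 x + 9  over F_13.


Delta = -16(4 a^3 + 27 b^2) mod 13 = 12
-1728 * (4 a)^3 = -1728 * (4*6)^3 mod 13 = 5
j = 5 * 12^(-1) mod 13 = 8

j = 8 (mod 13)


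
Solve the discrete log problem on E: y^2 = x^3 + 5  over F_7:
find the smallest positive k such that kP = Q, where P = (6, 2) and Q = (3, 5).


Enumerate multiples of P until we hit Q = (3, 5):
  1P = (6, 2)
  2P = (3, 2)
  3P = (5, 5)
  4P = (5, 2)
  5P = (3, 5)
Match found at i = 5.

k = 5


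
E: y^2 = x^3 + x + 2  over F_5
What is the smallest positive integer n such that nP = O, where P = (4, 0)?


Compute successive multiples of P until we hit O:
  1P = (4, 0)
  2P = O

ord(P) = 2


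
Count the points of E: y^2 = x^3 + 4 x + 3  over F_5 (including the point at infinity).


For each x in F_5, count y with y^2 = x^3 + 4 x + 3 mod 5:
  x = 2: RHS = 4, y in [2, 3]  -> 2 point(s)
Affine points: 2. Add the point at infinity: total = 3.

#E(F_5) = 3


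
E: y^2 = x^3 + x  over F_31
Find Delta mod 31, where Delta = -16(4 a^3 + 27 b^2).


4 a^3 + 27 b^2 = 4*1^3 + 27*0^2 = 4 + 0 = 4
Delta = -16 * (4) = -64
Delta mod 31 = 29

Delta = 29 (mod 31)


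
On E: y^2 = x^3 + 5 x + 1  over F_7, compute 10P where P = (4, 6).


k = 10 = 1010_2 (binary, LSB first: 0101)
Double-and-add from P = (4, 6):
  bit 0 = 0: acc unchanged = O
  bit 1 = 1: acc = O + (3, 6) = (3, 6)
  bit 2 = 0: acc unchanged = (3, 6)
  bit 3 = 1: acc = (3, 6) + (5, 2) = (3, 1)

10P = (3, 1)


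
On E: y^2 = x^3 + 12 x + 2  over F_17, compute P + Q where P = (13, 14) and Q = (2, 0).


P != Q, so use the chord formula.
s = (y2 - y1) / (x2 - x1) = (3) / (6) mod 17 = 9
x3 = s^2 - x1 - x2 mod 17 = 9^2 - 13 - 2 = 15
y3 = s (x1 - x3) - y1 mod 17 = 9 * (13 - 15) - 14 = 2

P + Q = (15, 2)


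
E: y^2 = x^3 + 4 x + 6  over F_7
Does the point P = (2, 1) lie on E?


Check whether y^2 = x^3 + 4 x + 6 (mod 7) for (x, y) = (2, 1).
LHS: y^2 = 1^2 mod 7 = 1
RHS: x^3 + 4 x + 6 = 2^3 + 4*2 + 6 mod 7 = 1
LHS = RHS

Yes, on the curve


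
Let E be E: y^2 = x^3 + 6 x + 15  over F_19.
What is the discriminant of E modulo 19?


4 a^3 + 27 b^2 = 4*6^3 + 27*15^2 = 864 + 6075 = 6939
Delta = -16 * (6939) = -111024
Delta mod 19 = 12

Delta = 12 (mod 19)


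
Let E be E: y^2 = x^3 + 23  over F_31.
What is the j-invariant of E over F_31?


Delta = -16(4 a^3 + 27 b^2) mod 31 = 4
-1728 * (4 a)^3 = -1728 * (4*0)^3 mod 31 = 0
j = 0 * 4^(-1) mod 31 = 0

j = 0 (mod 31)


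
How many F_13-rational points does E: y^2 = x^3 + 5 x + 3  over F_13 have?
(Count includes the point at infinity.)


For each x in F_13, count y with y^2 = x^3 + 5 x + 3 mod 13:
  x = 0: RHS = 3, y in [4, 9]  -> 2 point(s)
  x = 1: RHS = 9, y in [3, 10]  -> 2 point(s)
  x = 4: RHS = 9, y in [3, 10]  -> 2 point(s)
  x = 5: RHS = 10, y in [6, 7]  -> 2 point(s)
  x = 7: RHS = 4, y in [2, 11]  -> 2 point(s)
  x = 8: RHS = 9, y in [3, 10]  -> 2 point(s)
  x = 9: RHS = 10, y in [6, 7]  -> 2 point(s)
  x = 10: RHS = 0, y in [0]  -> 1 point(s)
  x = 12: RHS = 10, y in [6, 7]  -> 2 point(s)
Affine points: 17. Add the point at infinity: total = 18.

#E(F_13) = 18


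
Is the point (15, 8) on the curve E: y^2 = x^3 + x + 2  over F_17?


Check whether y^2 = x^3 + 1 x + 2 (mod 17) for (x, y) = (15, 8).
LHS: y^2 = 8^2 mod 17 = 13
RHS: x^3 + 1 x + 2 = 15^3 + 1*15 + 2 mod 17 = 9
LHS != RHS

No, not on the curve


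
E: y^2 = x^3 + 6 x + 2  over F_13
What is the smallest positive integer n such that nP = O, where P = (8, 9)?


Compute successive multiples of P until we hit O:
  1P = (8, 9)
  2P = (1, 3)
  3P = (5, 1)
  4P = (10, 3)
  5P = (4, 5)
  6P = (2, 10)
  7P = (7, 6)
  8P = (7, 7)
  ... (continuing to 15P)
  15P = O

ord(P) = 15


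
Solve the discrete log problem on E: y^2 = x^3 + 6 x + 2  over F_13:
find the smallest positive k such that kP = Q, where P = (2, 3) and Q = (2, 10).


Enumerate multiples of P until we hit Q = (2, 10):
  1P = (2, 3)
  2P = (5, 1)
  3P = (5, 12)
  4P = (2, 10)
Match found at i = 4.

k = 4


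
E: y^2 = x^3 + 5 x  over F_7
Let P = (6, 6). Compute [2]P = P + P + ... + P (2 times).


k = 2 = 10_2 (binary, LSB first: 01)
Double-and-add from P = (6, 6):
  bit 0 = 0: acc unchanged = O
  bit 1 = 1: acc = O + (4, 0) = (4, 0)

2P = (4, 0)


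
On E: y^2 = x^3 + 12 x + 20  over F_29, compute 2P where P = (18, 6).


Doubling: s = (3 x1^2 + a) / (2 y1)
s = (3*18^2 + 12) / (2*6) mod 29 = 24
x3 = s^2 - 2 x1 mod 29 = 24^2 - 2*18 = 18
y3 = s (x1 - x3) - y1 mod 29 = 24 * (18 - 18) - 6 = 23

2P = (18, 23)


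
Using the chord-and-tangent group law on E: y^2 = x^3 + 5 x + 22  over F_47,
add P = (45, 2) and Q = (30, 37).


P != Q, so use the chord formula.
s = (y2 - y1) / (x2 - x1) = (35) / (32) mod 47 = 29
x3 = s^2 - x1 - x2 mod 47 = 29^2 - 45 - 30 = 14
y3 = s (x1 - x3) - y1 mod 47 = 29 * (45 - 14) - 2 = 4

P + Q = (14, 4)


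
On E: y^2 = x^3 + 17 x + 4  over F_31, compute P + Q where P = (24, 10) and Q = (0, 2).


P != Q, so use the chord formula.
s = (y2 - y1) / (x2 - x1) = (23) / (7) mod 31 = 21
x3 = s^2 - x1 - x2 mod 31 = 21^2 - 24 - 0 = 14
y3 = s (x1 - x3) - y1 mod 31 = 21 * (24 - 14) - 10 = 14

P + Q = (14, 14)


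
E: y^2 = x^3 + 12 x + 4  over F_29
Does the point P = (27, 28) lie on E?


Check whether y^2 = x^3 + 12 x + 4 (mod 29) for (x, y) = (27, 28).
LHS: y^2 = 28^2 mod 29 = 1
RHS: x^3 + 12 x + 4 = 27^3 + 12*27 + 4 mod 29 = 1
LHS = RHS

Yes, on the curve


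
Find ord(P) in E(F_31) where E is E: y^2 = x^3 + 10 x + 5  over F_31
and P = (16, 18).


Compute successive multiples of P until we hit O:
  1P = (16, 18)
  2P = (13, 21)
  3P = (3, 0)
  4P = (13, 10)
  5P = (16, 13)
  6P = O

ord(P) = 6


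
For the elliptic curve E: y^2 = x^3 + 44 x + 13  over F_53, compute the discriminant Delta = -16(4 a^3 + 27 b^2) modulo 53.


4 a^3 + 27 b^2 = 4*44^3 + 27*13^2 = 340736 + 4563 = 345299
Delta = -16 * (345299) = -5524784
Delta mod 53 = 42

Delta = 42 (mod 53)


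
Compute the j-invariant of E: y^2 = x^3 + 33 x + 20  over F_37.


Delta = -16(4 a^3 + 27 b^2) mod 37 = 16
-1728 * (4 a)^3 = -1728 * (4*33)^3 mod 37 = 10
j = 10 * 16^(-1) mod 37 = 33

j = 33 (mod 37)


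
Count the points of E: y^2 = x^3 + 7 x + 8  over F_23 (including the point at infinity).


For each x in F_23, count y with y^2 = x^3 + 7 x + 8 mod 23:
  x = 0: RHS = 8, y in [10, 13]  -> 2 point(s)
  x = 1: RHS = 16, y in [4, 19]  -> 2 point(s)
  x = 4: RHS = 8, y in [10, 13]  -> 2 point(s)
  x = 6: RHS = 13, y in [6, 17]  -> 2 point(s)
  x = 7: RHS = 9, y in [3, 20]  -> 2 point(s)
  x = 8: RHS = 1, y in [1, 22]  -> 2 point(s)
  x = 9: RHS = 18, y in [8, 15]  -> 2 point(s)
  x = 11: RHS = 13, y in [6, 17]  -> 2 point(s)
  x = 12: RHS = 3, y in [7, 16]  -> 2 point(s)
  x = 17: RHS = 3, y in [7, 16]  -> 2 point(s)
  x = 18: RHS = 9, y in [3, 20]  -> 2 point(s)
  x = 19: RHS = 8, y in [10, 13]  -> 2 point(s)
  x = 20: RHS = 6, y in [11, 12]  -> 2 point(s)
  x = 21: RHS = 9, y in [3, 20]  -> 2 point(s)
  x = 22: RHS = 0, y in [0]  -> 1 point(s)
Affine points: 29. Add the point at infinity: total = 30.

#E(F_23) = 30


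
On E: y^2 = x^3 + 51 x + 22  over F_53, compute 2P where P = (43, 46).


Doubling: s = (3 x1^2 + a) / (2 y1)
s = (3*43^2 + 51) / (2*46) mod 53 = 9
x3 = s^2 - 2 x1 mod 53 = 9^2 - 2*43 = 48
y3 = s (x1 - x3) - y1 mod 53 = 9 * (43 - 48) - 46 = 15

2P = (48, 15)


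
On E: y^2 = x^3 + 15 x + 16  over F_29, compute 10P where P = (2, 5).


k = 10 = 1010_2 (binary, LSB first: 0101)
Double-and-add from P = (2, 5):
  bit 0 = 0: acc unchanged = O
  bit 1 = 1: acc = O + (3, 1) = (3, 1)
  bit 2 = 0: acc unchanged = (3, 1)
  bit 3 = 1: acc = (3, 1) + (23, 0) = (27, 6)

10P = (27, 6)


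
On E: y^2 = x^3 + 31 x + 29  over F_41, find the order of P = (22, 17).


Compute successive multiples of P until we hit O:
  1P = (22, 17)
  2P = (39, 0)
  3P = (22, 24)
  4P = O

ord(P) = 4


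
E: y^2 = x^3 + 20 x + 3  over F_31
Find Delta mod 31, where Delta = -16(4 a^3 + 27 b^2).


4 a^3 + 27 b^2 = 4*20^3 + 27*3^2 = 32000 + 243 = 32243
Delta = -16 * (32243) = -515888
Delta mod 31 = 14

Delta = 14 (mod 31)


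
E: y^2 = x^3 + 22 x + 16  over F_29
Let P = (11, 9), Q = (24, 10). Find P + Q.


P != Q, so use the chord formula.
s = (y2 - y1) / (x2 - x1) = (1) / (13) mod 29 = 9
x3 = s^2 - x1 - x2 mod 29 = 9^2 - 11 - 24 = 17
y3 = s (x1 - x3) - y1 mod 29 = 9 * (11 - 17) - 9 = 24

P + Q = (17, 24)


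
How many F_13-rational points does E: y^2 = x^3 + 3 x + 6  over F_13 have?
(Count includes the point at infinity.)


For each x in F_13, count y with y^2 = x^3 + 3 x + 6 mod 13:
  x = 1: RHS = 10, y in [6, 7]  -> 2 point(s)
  x = 3: RHS = 3, y in [4, 9]  -> 2 point(s)
  x = 4: RHS = 4, y in [2, 11]  -> 2 point(s)
  x = 5: RHS = 3, y in [4, 9]  -> 2 point(s)
  x = 8: RHS = 9, y in [3, 10]  -> 2 point(s)
  x = 10: RHS = 9, y in [3, 10]  -> 2 point(s)
Affine points: 12. Add the point at infinity: total = 13.

#E(F_13) = 13


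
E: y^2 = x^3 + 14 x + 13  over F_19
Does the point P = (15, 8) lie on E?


Check whether y^2 = x^3 + 14 x + 13 (mod 19) for (x, y) = (15, 8).
LHS: y^2 = 8^2 mod 19 = 7
RHS: x^3 + 14 x + 13 = 15^3 + 14*15 + 13 mod 19 = 7
LHS = RHS

Yes, on the curve


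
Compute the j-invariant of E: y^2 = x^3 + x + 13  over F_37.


Delta = -16(4 a^3 + 27 b^2) mod 37 = 3
-1728 * (4 a)^3 = -1728 * (4*1)^3 mod 37 = 1
j = 1 * 3^(-1) mod 37 = 25

j = 25 (mod 37)


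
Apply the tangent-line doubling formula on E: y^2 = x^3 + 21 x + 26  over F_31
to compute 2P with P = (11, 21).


Doubling: s = (3 x1^2 + a) / (2 y1)
s = (3*11^2 + 21) / (2*21) mod 31 = 18
x3 = s^2 - 2 x1 mod 31 = 18^2 - 2*11 = 23
y3 = s (x1 - x3) - y1 mod 31 = 18 * (11 - 23) - 21 = 11

2P = (23, 11)


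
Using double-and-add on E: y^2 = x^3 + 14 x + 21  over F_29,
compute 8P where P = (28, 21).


k = 8 = 1000_2 (binary, LSB first: 0001)
Double-and-add from P = (28, 21):
  bit 0 = 0: acc unchanged = O
  bit 1 = 0: acc unchanged = O
  bit 2 = 0: acc unchanged = O
  bit 3 = 1: acc = O + (20, 6) = (20, 6)

8P = (20, 6)


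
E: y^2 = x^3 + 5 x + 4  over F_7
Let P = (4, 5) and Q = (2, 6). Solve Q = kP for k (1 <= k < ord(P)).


Enumerate multiples of P until we hit Q = (2, 6):
  1P = (4, 5)
  2P = (0, 5)
  3P = (3, 2)
  4P = (2, 1)
  5P = (5, 0)
  6P = (2, 6)
Match found at i = 6.

k = 6


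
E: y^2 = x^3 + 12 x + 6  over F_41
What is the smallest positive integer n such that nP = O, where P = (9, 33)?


Compute successive multiples of P until we hit O:
  1P = (9, 33)
  2P = (27, 13)
  3P = (28, 20)
  4P = (29, 26)
  5P = (35, 13)
  6P = (17, 11)
  7P = (20, 28)
  8P = (20, 13)
  ... (continuing to 15P)
  15P = O

ord(P) = 15


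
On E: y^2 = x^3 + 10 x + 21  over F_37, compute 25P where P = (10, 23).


k = 25 = 11001_2 (binary, LSB first: 10011)
Double-and-add from P = (10, 23):
  bit 0 = 1: acc = O + (10, 23) = (10, 23)
  bit 1 = 0: acc unchanged = (10, 23)
  bit 2 = 0: acc unchanged = (10, 23)
  bit 3 = 1: acc = (10, 23) + (36, 11) = (35, 17)
  bit 4 = 1: acc = (35, 17) + (9, 10) = (9, 27)

25P = (9, 27)


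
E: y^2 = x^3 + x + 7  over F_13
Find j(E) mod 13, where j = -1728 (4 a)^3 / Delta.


Delta = -16(4 a^3 + 27 b^2) mod 13 = 10
-1728 * (4 a)^3 = -1728 * (4*1)^3 mod 13 = 12
j = 12 * 10^(-1) mod 13 = 9

j = 9 (mod 13)


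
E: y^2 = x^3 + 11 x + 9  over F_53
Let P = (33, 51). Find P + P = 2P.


Doubling: s = (3 x1^2 + a) / (2 y1)
s = (3*33^2 + 11) / (2*51) mod 53 = 2
x3 = s^2 - 2 x1 mod 53 = 2^2 - 2*33 = 44
y3 = s (x1 - x3) - y1 mod 53 = 2 * (33 - 44) - 51 = 33

2P = (44, 33)


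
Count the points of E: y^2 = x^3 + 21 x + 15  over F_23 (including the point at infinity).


For each x in F_23, count y with y^2 = x^3 + 21 x + 15 mod 23:
  x = 3: RHS = 13, y in [6, 17]  -> 2 point(s)
  x = 4: RHS = 2, y in [5, 18]  -> 2 point(s)
  x = 6: RHS = 12, y in [9, 14]  -> 2 point(s)
  x = 9: RHS = 13, y in [6, 17]  -> 2 point(s)
  x = 10: RHS = 6, y in [11, 12]  -> 2 point(s)
  x = 11: RHS = 13, y in [6, 17]  -> 2 point(s)
  x = 13: RHS = 1, y in [1, 22]  -> 2 point(s)
  x = 15: RHS = 2, y in [5, 18]  -> 2 point(s)
  x = 16: RHS = 8, y in [10, 13]  -> 2 point(s)
  x = 17: RHS = 18, y in [8, 15]  -> 2 point(s)
  x = 22: RHS = 16, y in [4, 19]  -> 2 point(s)
Affine points: 22. Add the point at infinity: total = 23.

#E(F_23) = 23


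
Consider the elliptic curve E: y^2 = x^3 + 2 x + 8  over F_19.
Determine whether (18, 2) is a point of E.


Check whether y^2 = x^3 + 2 x + 8 (mod 19) for (x, y) = (18, 2).
LHS: y^2 = 2^2 mod 19 = 4
RHS: x^3 + 2 x + 8 = 18^3 + 2*18 + 8 mod 19 = 5
LHS != RHS

No, not on the curve


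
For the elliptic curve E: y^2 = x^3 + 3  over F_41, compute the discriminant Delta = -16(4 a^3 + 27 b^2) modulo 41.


4 a^3 + 27 b^2 = 4*0^3 + 27*3^2 = 0 + 243 = 243
Delta = -16 * (243) = -3888
Delta mod 41 = 7

Delta = 7 (mod 41)


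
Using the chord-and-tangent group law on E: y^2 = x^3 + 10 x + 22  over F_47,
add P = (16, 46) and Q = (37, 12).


P != Q, so use the chord formula.
s = (y2 - y1) / (x2 - x1) = (13) / (21) mod 47 = 23
x3 = s^2 - x1 - x2 mod 47 = 23^2 - 16 - 37 = 6
y3 = s (x1 - x3) - y1 mod 47 = 23 * (16 - 6) - 46 = 43

P + Q = (6, 43)


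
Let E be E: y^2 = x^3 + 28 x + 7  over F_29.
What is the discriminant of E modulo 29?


4 a^3 + 27 b^2 = 4*28^3 + 27*7^2 = 87808 + 1323 = 89131
Delta = -16 * (89131) = -1426096
Delta mod 29 = 8

Delta = 8 (mod 29)


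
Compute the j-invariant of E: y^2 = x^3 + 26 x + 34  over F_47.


Delta = -16(4 a^3 + 27 b^2) mod 47 = 17
-1728 * (4 a)^3 = -1728 * (4*26)^3 mod 47 = 2
j = 2 * 17^(-1) mod 47 = 25

j = 25 (mod 47)


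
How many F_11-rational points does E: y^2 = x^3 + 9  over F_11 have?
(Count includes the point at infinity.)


For each x in F_11, count y with y^2 = x^3 + 0 x + 9 mod 11:
  x = 0: RHS = 9, y in [3, 8]  -> 2 point(s)
  x = 3: RHS = 3, y in [5, 6]  -> 2 point(s)
  x = 6: RHS = 5, y in [4, 7]  -> 2 point(s)
  x = 7: RHS = 0, y in [0]  -> 1 point(s)
  x = 8: RHS = 4, y in [2, 9]  -> 2 point(s)
  x = 9: RHS = 1, y in [1, 10]  -> 2 point(s)
Affine points: 11. Add the point at infinity: total = 12.

#E(F_11) = 12


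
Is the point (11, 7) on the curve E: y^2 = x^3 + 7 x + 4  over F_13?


Check whether y^2 = x^3 + 7 x + 4 (mod 13) for (x, y) = (11, 7).
LHS: y^2 = 7^2 mod 13 = 10
RHS: x^3 + 7 x + 4 = 11^3 + 7*11 + 4 mod 13 = 8
LHS != RHS

No, not on the curve


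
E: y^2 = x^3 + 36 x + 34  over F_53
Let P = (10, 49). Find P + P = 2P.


Doubling: s = (3 x1^2 + a) / (2 y1)
s = (3*10^2 + 36) / (2*49) mod 53 = 11
x3 = s^2 - 2 x1 mod 53 = 11^2 - 2*10 = 48
y3 = s (x1 - x3) - y1 mod 53 = 11 * (10 - 48) - 49 = 10

2P = (48, 10)


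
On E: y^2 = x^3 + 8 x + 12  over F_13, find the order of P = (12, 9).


Compute successive multiples of P until we hit O:
  1P = (12, 9)
  2P = (11, 1)
  3P = (2, 6)
  4P = (0, 5)
  5P = (4, 11)
  6P = (6, 9)
  7P = (8, 4)
  8P = (10, 0)
  ... (continuing to 16P)
  16P = O

ord(P) = 16


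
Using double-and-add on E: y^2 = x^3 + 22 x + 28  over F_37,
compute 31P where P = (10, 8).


k = 31 = 11111_2 (binary, LSB first: 11111)
Double-and-add from P = (10, 8):
  bit 0 = 1: acc = O + (10, 8) = (10, 8)
  bit 1 = 1: acc = (10, 8) + (26, 3) = (5, 2)
  bit 2 = 1: acc = (5, 2) + (19, 33) = (23, 11)
  bit 3 = 1: acc = (23, 11) + (15, 25) = (9, 20)
  bit 4 = 1: acc = (9, 20) + (14, 3) = (30, 7)

31P = (30, 7)


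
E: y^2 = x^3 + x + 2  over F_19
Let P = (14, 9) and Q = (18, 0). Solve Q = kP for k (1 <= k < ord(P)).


Enumerate multiples of P until we hit Q = (18, 0):
  1P = (14, 9)
  2P = (10, 10)
  3P = (1, 2)
  4P = (8, 3)
  5P = (17, 7)
  6P = (18, 0)
Match found at i = 6.

k = 6


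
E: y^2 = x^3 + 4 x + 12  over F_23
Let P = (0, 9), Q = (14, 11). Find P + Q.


P != Q, so use the chord formula.
s = (y2 - y1) / (x2 - x1) = (2) / (14) mod 23 = 10
x3 = s^2 - x1 - x2 mod 23 = 10^2 - 0 - 14 = 17
y3 = s (x1 - x3) - y1 mod 23 = 10 * (0 - 17) - 9 = 5

P + Q = (17, 5)


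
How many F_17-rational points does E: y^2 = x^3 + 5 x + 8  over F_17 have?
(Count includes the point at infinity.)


For each x in F_17, count y with y^2 = x^3 + 5 x + 8 mod 17:
  x = 0: RHS = 8, y in [5, 12]  -> 2 point(s)
  x = 2: RHS = 9, y in [3, 14]  -> 2 point(s)
  x = 3: RHS = 16, y in [4, 13]  -> 2 point(s)
  x = 6: RHS = 16, y in [4, 13]  -> 2 point(s)
  x = 8: RHS = 16, y in [4, 13]  -> 2 point(s)
  x = 9: RHS = 0, y in [0]  -> 1 point(s)
  x = 10: RHS = 4, y in [2, 15]  -> 2 point(s)
  x = 11: RHS = 0, y in [0]  -> 1 point(s)
  x = 13: RHS = 9, y in [3, 14]  -> 2 point(s)
  x = 14: RHS = 0, y in [0]  -> 1 point(s)
  x = 16: RHS = 2, y in [6, 11]  -> 2 point(s)
Affine points: 19. Add the point at infinity: total = 20.

#E(F_17) = 20


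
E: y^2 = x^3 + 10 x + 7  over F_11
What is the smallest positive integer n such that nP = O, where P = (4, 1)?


Compute successive multiples of P until we hit O:
  1P = (4, 1)
  2P = (8, 4)
  3P = (3, 8)
  4P = (9, 1)
  5P = (9, 10)
  6P = (3, 3)
  7P = (8, 7)
  8P = (4, 10)
  ... (continuing to 9P)
  9P = O

ord(P) = 9


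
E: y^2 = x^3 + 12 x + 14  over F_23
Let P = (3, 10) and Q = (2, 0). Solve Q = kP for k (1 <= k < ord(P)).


Enumerate multiples of P until we hit Q = (2, 0):
  1P = (3, 10)
  2P = (2, 0)
Match found at i = 2.

k = 2


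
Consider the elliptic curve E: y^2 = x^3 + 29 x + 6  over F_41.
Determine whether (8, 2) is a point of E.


Check whether y^2 = x^3 + 29 x + 6 (mod 41) for (x, y) = (8, 2).
LHS: y^2 = 2^2 mod 41 = 4
RHS: x^3 + 29 x + 6 = 8^3 + 29*8 + 6 mod 41 = 12
LHS != RHS

No, not on the curve


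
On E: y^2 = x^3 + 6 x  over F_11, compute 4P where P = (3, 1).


k = 4 = 100_2 (binary, LSB first: 001)
Double-and-add from P = (3, 1):
  bit 0 = 0: acc unchanged = O
  bit 1 = 0: acc unchanged = O
  bit 2 = 1: acc = O + (5, 1) = (5, 1)

4P = (5, 1)


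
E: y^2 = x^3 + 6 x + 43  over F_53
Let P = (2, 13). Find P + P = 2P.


Doubling: s = (3 x1^2 + a) / (2 y1)
s = (3*2^2 + 6) / (2*13) mod 53 = 17
x3 = s^2 - 2 x1 mod 53 = 17^2 - 2*2 = 20
y3 = s (x1 - x3) - y1 mod 53 = 17 * (2 - 20) - 13 = 52

2P = (20, 52)


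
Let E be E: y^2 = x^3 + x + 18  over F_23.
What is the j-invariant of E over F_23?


Delta = -16(4 a^3 + 27 b^2) mod 23 = 15
-1728 * (4 a)^3 = -1728 * (4*1)^3 mod 23 = 15
j = 15 * 15^(-1) mod 23 = 1

j = 1 (mod 23)


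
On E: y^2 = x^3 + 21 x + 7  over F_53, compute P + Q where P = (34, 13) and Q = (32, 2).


P != Q, so use the chord formula.
s = (y2 - y1) / (x2 - x1) = (42) / (51) mod 53 = 32
x3 = s^2 - x1 - x2 mod 53 = 32^2 - 34 - 32 = 4
y3 = s (x1 - x3) - y1 mod 53 = 32 * (34 - 4) - 13 = 46

P + Q = (4, 46)


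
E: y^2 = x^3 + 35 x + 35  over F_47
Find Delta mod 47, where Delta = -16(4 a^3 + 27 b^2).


4 a^3 + 27 b^2 = 4*35^3 + 27*35^2 = 171500 + 33075 = 204575
Delta = -16 * (204575) = -3273200
Delta mod 47 = 21

Delta = 21 (mod 47)


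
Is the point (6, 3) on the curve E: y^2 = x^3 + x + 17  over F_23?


Check whether y^2 = x^3 + 1 x + 17 (mod 23) for (x, y) = (6, 3).
LHS: y^2 = 3^2 mod 23 = 9
RHS: x^3 + 1 x + 17 = 6^3 + 1*6 + 17 mod 23 = 9
LHS = RHS

Yes, on the curve


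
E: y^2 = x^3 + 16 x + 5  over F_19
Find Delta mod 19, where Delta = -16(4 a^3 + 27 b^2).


4 a^3 + 27 b^2 = 4*16^3 + 27*5^2 = 16384 + 675 = 17059
Delta = -16 * (17059) = -272944
Delta mod 19 = 10

Delta = 10 (mod 19)


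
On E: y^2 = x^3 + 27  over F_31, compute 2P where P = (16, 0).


k = 2 = 10_2 (binary, LSB first: 01)
Double-and-add from P = (16, 0):
  bit 0 = 0: acc unchanged = O
  bit 1 = 1: acc = O + O = O

2P = O


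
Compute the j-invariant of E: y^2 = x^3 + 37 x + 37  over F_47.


Delta = -16(4 a^3 + 27 b^2) mod 47 = 26
-1728 * (4 a)^3 = -1728 * (4*37)^3 mod 47 = 13
j = 13 * 26^(-1) mod 47 = 24

j = 24 (mod 47)


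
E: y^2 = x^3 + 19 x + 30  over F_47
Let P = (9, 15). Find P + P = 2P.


Doubling: s = (3 x1^2 + a) / (2 y1)
s = (3*9^2 + 19) / (2*15) mod 47 = 15
x3 = s^2 - 2 x1 mod 47 = 15^2 - 2*9 = 19
y3 = s (x1 - x3) - y1 mod 47 = 15 * (9 - 19) - 15 = 23

2P = (19, 23)


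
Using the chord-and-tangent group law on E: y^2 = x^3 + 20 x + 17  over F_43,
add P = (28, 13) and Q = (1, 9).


P != Q, so use the chord formula.
s = (y2 - y1) / (x2 - x1) = (39) / (16) mod 43 = 32
x3 = s^2 - x1 - x2 mod 43 = 32^2 - 28 - 1 = 6
y3 = s (x1 - x3) - y1 mod 43 = 32 * (28 - 6) - 13 = 3

P + Q = (6, 3)


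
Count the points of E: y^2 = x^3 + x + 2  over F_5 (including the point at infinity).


For each x in F_5, count y with y^2 = x^3 + 1 x + 2 mod 5:
  x = 1: RHS = 4, y in [2, 3]  -> 2 point(s)
  x = 4: RHS = 0, y in [0]  -> 1 point(s)
Affine points: 3. Add the point at infinity: total = 4.

#E(F_5) = 4


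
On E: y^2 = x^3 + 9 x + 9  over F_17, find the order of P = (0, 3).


Compute successive multiples of P until we hit O:
  1P = (0, 3)
  2P = (15, 0)
  3P = (0, 14)
  4P = O

ord(P) = 4


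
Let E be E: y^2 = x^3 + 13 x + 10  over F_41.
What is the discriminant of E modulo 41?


4 a^3 + 27 b^2 = 4*13^3 + 27*10^2 = 8788 + 2700 = 11488
Delta = -16 * (11488) = -183808
Delta mod 41 = 36

Delta = 36 (mod 41)


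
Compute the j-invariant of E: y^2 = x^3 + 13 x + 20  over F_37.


Delta = -16(4 a^3 + 27 b^2) mod 37 = 19
-1728 * (4 a)^3 = -1728 * (4*13)^3 mod 37 = 14
j = 14 * 19^(-1) mod 37 = 28

j = 28 (mod 37)


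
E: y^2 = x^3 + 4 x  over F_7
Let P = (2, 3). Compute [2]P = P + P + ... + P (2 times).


k = 2 = 10_2 (binary, LSB first: 01)
Double-and-add from P = (2, 3):
  bit 0 = 0: acc unchanged = O
  bit 1 = 1: acc = O + (0, 0) = (0, 0)

2P = (0, 0)


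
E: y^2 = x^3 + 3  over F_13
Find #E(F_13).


For each x in F_13, count y with y^2 = x^3 + 0 x + 3 mod 13:
  x = 0: RHS = 3, y in [4, 9]  -> 2 point(s)
  x = 1: RHS = 4, y in [2, 11]  -> 2 point(s)
  x = 3: RHS = 4, y in [2, 11]  -> 2 point(s)
  x = 9: RHS = 4, y in [2, 11]  -> 2 point(s)
Affine points: 8. Add the point at infinity: total = 9.

#E(F_13) = 9


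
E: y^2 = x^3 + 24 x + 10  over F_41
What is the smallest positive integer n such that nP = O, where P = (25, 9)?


Compute successive multiples of P until we hit O:
  1P = (25, 9)
  2P = (0, 25)
  3P = (17, 40)
  4P = (39, 35)
  5P = (34, 27)
  6P = (27, 28)
  7P = (28, 24)
  8P = (13, 10)
  ... (continuing to 32P)
  32P = O

ord(P) = 32


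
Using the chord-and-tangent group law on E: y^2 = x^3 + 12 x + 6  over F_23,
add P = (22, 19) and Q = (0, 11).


P != Q, so use the chord formula.
s = (y2 - y1) / (x2 - x1) = (15) / (1) mod 23 = 15
x3 = s^2 - x1 - x2 mod 23 = 15^2 - 22 - 0 = 19
y3 = s (x1 - x3) - y1 mod 23 = 15 * (22 - 19) - 19 = 3

P + Q = (19, 3)


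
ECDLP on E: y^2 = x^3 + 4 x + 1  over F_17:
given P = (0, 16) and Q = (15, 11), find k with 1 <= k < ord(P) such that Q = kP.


Enumerate multiples of P until we hit Q = (15, 11):
  1P = (0, 16)
  2P = (4, 9)
  3P = (15, 6)
  4P = (10, 2)
  5P = (11, 13)
  6P = (2, 0)
  7P = (11, 4)
  8P = (10, 15)
  9P = (15, 11)
Match found at i = 9.

k = 9


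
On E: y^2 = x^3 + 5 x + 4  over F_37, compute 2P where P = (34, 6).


Doubling: s = (3 x1^2 + a) / (2 y1)
s = (3*34^2 + 5) / (2*6) mod 37 = 15
x3 = s^2 - 2 x1 mod 37 = 15^2 - 2*34 = 9
y3 = s (x1 - x3) - y1 mod 37 = 15 * (34 - 9) - 6 = 36

2P = (9, 36)


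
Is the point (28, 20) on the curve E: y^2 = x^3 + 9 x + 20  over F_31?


Check whether y^2 = x^3 + 9 x + 20 (mod 31) for (x, y) = (28, 20).
LHS: y^2 = 20^2 mod 31 = 28
RHS: x^3 + 9 x + 20 = 28^3 + 9*28 + 20 mod 31 = 28
LHS = RHS

Yes, on the curve


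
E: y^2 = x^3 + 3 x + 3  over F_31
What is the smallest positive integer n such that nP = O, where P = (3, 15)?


Compute successive multiples of P until we hit O:
  1P = (3, 15)
  2P = (26, 24)
  3P = (27, 12)
  4P = (17, 10)
  5P = (29, 12)
  6P = (13, 10)
  7P = (23, 26)
  8P = (6, 19)
  ... (continuing to 24P)
  24P = O

ord(P) = 24


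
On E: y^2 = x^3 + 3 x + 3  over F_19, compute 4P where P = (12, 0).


k = 4 = 100_2 (binary, LSB first: 001)
Double-and-add from P = (12, 0):
  bit 0 = 0: acc unchanged = O
  bit 1 = 0: acc unchanged = O
  bit 2 = 1: acc = O + O = O

4P = O
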